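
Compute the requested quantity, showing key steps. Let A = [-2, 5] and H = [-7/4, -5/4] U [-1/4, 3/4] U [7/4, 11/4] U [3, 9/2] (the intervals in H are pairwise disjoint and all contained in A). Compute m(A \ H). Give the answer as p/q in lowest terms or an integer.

The ambient interval has length m(A) = 5 - (-2) = 7.
Since the holes are disjoint and sit inside A, by finite additivity
  m(H) = sum_i (b_i - a_i), and m(A \ H) = m(A) - m(H).
Computing the hole measures:
  m(H_1) = -5/4 - (-7/4) = 1/2.
  m(H_2) = 3/4 - (-1/4) = 1.
  m(H_3) = 11/4 - 7/4 = 1.
  m(H_4) = 9/2 - 3 = 3/2.
Summed: m(H) = 1/2 + 1 + 1 + 3/2 = 4.
So m(A \ H) = 7 - 4 = 3.

3


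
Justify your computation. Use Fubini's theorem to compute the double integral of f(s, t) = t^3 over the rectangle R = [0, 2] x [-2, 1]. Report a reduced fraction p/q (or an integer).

f(s, t) is a tensor product of a function of s and a function of t, and both factors are bounded continuous (hence Lebesgue integrable) on the rectangle, so Fubini's theorem applies:
  integral_R f d(m x m) = (integral_a1^b1 1 ds) * (integral_a2^b2 t^3 dt).
Inner integral in s: integral_{0}^{2} 1 ds = (2^1 - 0^1)/1
  = 2.
Inner integral in t: integral_{-2}^{1} t^3 dt = (1^4 - (-2)^4)/4
  = -15/4.
Product: (2) * (-15/4) = -15/2.

-15/2


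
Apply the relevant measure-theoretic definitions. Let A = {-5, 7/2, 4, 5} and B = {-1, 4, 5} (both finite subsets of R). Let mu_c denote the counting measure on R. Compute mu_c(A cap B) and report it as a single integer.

Counting measure on a finite set equals cardinality. mu_c(A cap B) = |A cap B| (elements appearing in both).
Enumerating the elements of A that also lie in B gives 2 element(s).
So mu_c(A cap B) = 2.

2


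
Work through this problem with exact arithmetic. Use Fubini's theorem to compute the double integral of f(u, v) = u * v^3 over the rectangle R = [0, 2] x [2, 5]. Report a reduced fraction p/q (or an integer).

f(u, v) is a tensor product of a function of u and a function of v, and both factors are bounded continuous (hence Lebesgue integrable) on the rectangle, so Fubini's theorem applies:
  integral_R f d(m x m) = (integral_a1^b1 u du) * (integral_a2^b2 v^3 dv).
Inner integral in u: integral_{0}^{2} u du = (2^2 - 0^2)/2
  = 2.
Inner integral in v: integral_{2}^{5} v^3 dv = (5^4 - 2^4)/4
  = 609/4.
Product: (2) * (609/4) = 609/2.

609/2


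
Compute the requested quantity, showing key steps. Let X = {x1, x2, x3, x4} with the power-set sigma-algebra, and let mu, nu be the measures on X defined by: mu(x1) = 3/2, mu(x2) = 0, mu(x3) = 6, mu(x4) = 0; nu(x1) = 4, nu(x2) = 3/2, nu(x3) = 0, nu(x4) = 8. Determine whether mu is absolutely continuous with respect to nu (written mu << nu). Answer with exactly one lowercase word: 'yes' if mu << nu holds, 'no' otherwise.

mu << nu means: every nu-null measurable set is also mu-null; equivalently, for every atom x, if nu({x}) = 0 then mu({x}) = 0.
Checking each atom:
  x1: nu = 4 > 0 -> no constraint.
  x2: nu = 3/2 > 0 -> no constraint.
  x3: nu = 0, mu = 6 > 0 -> violates mu << nu.
  x4: nu = 8 > 0 -> no constraint.
The atom(s) x3 violate the condition (nu = 0 but mu > 0). Therefore mu is NOT absolutely continuous w.r.t. nu.

no


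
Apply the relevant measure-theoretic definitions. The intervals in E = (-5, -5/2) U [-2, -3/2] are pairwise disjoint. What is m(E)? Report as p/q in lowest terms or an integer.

For pairwise disjoint intervals, m(union_i I_i) = sum_i m(I_i),
and m is invariant under swapping open/closed endpoints (single points have measure 0).
So m(E) = sum_i (b_i - a_i).
  I_1 has length -5/2 - (-5) = 5/2.
  I_2 has length -3/2 - (-2) = 1/2.
Summing:
  m(E) = 5/2 + 1/2 = 3.

3


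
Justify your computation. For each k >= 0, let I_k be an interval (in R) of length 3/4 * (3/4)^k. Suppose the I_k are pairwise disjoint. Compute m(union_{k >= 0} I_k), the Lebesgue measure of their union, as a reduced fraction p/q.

By countable additivity of the Lebesgue measure on pairwise disjoint measurable sets,
  m(union_{k >= 0} I_k) = sum_{k >= 0} m(I_k) = sum_{k >= 0} a * r^k,
  with a = 3/4 and r = 3/4.
Since 0 < r = 3/4 < 1, the geometric series converges:
  sum_{k >= 0} a * r^k = a / (1 - r).
  = 3/4 / (1 - 3/4)
  = 3/4 / (1/4)
  = 3.

3


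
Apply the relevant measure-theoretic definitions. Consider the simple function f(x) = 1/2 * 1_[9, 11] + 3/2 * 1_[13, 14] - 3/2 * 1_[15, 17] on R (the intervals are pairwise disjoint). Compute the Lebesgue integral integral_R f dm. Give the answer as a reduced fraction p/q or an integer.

For a simple function f = sum_i c_i * 1_{A_i} with disjoint A_i,
  integral f dm = sum_i c_i * m(A_i).
Lengths of the A_i:
  m(A_1) = 11 - 9 = 2.
  m(A_2) = 14 - 13 = 1.
  m(A_3) = 17 - 15 = 2.
Contributions c_i * m(A_i):
  (1/2) * (2) = 1.
  (3/2) * (1) = 3/2.
  (-3/2) * (2) = -3.
Total: 1 + 3/2 - 3 = -1/2.

-1/2


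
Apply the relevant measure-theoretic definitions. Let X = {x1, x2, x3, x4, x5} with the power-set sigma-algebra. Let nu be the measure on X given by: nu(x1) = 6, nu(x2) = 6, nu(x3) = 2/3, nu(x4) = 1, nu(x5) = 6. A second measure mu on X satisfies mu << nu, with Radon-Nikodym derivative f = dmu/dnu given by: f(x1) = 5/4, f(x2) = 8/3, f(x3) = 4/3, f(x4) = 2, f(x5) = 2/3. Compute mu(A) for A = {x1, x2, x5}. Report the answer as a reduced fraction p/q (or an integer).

By the defining property of the Radon-Nikodym derivative, for every measurable set A,
  mu(A) = integral_A f dnu.
Since nu is a discrete measure concentrated on the atoms of X, the integral over A reduces to the sum
  mu(A) = sum_{x in A} f(x) * nu({x}).
Computing each term:
  x1: f(x1) * nu(x1) = 5/4 * 6 = 15/2.
  x2: f(x2) * nu(x2) = 8/3 * 6 = 16.
  x5: f(x5) * nu(x5) = 2/3 * 6 = 4.
Summing: mu(A) = 15/2 + 16 + 4 = 55/2.

55/2


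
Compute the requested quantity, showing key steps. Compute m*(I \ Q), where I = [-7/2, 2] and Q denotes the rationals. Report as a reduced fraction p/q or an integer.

The interval I = [-7/2, 2] has m(I) = 2 - (-7/2) = 11/2 (endpoints are measure-zero, so open/closed/half-open agree). Write I = (I cap Q) u (I \ Q). The rationals in I are countable, so m*(I cap Q) = 0 (cover each rational by intervals whose total length is arbitrarily small). By countable subadditivity m*(I) <= m*(I cap Q) + m*(I \ Q), hence m*(I \ Q) >= m(I) = 11/2. The reverse inequality m*(I \ Q) <= m*(I) = 11/2 is trivial since (I \ Q) is a subset of I. Therefore m*(I \ Q) = 11/2.

11/2


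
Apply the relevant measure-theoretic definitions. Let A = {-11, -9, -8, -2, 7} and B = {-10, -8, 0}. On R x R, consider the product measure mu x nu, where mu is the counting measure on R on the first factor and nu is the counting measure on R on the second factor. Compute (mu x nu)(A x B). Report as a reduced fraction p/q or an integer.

For a measurable rectangle A x B, the product measure satisfies
  (mu x nu)(A x B) = mu(A) * nu(B).
  mu(A) = 5.
  nu(B) = 3.
  (mu x nu)(A x B) = 5 * 3 = 15.

15


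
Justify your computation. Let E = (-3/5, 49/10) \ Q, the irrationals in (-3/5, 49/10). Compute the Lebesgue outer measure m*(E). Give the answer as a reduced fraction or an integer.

The interval I = (-3/5, 49/10) has m(I) = 49/10 - (-3/5) = 11/2 (endpoints are measure-zero, so open/closed/half-open agree). Write I = (I cap Q) u (I \ Q). The rationals in I are countable, so m*(I cap Q) = 0 (cover each rational by intervals whose total length is arbitrarily small). By countable subadditivity m*(I) <= m*(I cap Q) + m*(I \ Q), hence m*(I \ Q) >= m(I) = 11/2. The reverse inequality m*(I \ Q) <= m*(I) = 11/2 is trivial since (I \ Q) is a subset of I. Therefore m*(I \ Q) = 11/2.

11/2


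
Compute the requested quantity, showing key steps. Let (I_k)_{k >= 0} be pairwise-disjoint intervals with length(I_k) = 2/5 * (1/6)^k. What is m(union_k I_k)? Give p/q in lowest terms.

By countable additivity of the Lebesgue measure on pairwise disjoint measurable sets,
  m(union_{k >= 0} I_k) = sum_{k >= 0} m(I_k) = sum_{k >= 0} a * r^k,
  with a = 2/5 and r = 1/6.
Since 0 < r = 1/6 < 1, the geometric series converges:
  sum_{k >= 0} a * r^k = a / (1 - r).
  = 2/5 / (1 - 1/6)
  = 2/5 / (5/6)
  = 12/25.

12/25


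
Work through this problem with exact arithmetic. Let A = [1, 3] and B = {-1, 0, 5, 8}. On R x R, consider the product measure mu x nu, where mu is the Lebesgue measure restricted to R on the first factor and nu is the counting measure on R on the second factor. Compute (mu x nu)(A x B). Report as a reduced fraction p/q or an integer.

For a measurable rectangle A x B, the product measure satisfies
  (mu x nu)(A x B) = mu(A) * nu(B).
  mu(A) = 2.
  nu(B) = 4.
  (mu x nu)(A x B) = 2 * 4 = 8.

8


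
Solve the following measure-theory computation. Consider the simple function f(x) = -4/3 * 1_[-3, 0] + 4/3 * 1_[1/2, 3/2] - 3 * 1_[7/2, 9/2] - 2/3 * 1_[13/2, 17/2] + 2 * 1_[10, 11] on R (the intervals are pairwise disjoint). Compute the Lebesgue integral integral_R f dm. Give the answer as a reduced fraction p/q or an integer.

For a simple function f = sum_i c_i * 1_{A_i} with disjoint A_i,
  integral f dm = sum_i c_i * m(A_i).
Lengths of the A_i:
  m(A_1) = 0 - (-3) = 3.
  m(A_2) = 3/2 - 1/2 = 1.
  m(A_3) = 9/2 - 7/2 = 1.
  m(A_4) = 17/2 - 13/2 = 2.
  m(A_5) = 11 - 10 = 1.
Contributions c_i * m(A_i):
  (-4/3) * (3) = -4.
  (4/3) * (1) = 4/3.
  (-3) * (1) = -3.
  (-2/3) * (2) = -4/3.
  (2) * (1) = 2.
Total: -4 + 4/3 - 3 - 4/3 + 2 = -5.

-5


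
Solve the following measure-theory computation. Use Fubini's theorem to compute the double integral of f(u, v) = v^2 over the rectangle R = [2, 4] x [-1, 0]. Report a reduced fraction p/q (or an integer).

f(u, v) is a tensor product of a function of u and a function of v, and both factors are bounded continuous (hence Lebesgue integrable) on the rectangle, so Fubini's theorem applies:
  integral_R f d(m x m) = (integral_a1^b1 1 du) * (integral_a2^b2 v^2 dv).
Inner integral in u: integral_{2}^{4} 1 du = (4^1 - 2^1)/1
  = 2.
Inner integral in v: integral_{-1}^{0} v^2 dv = (0^3 - (-1)^3)/3
  = 1/3.
Product: (2) * (1/3) = 2/3.

2/3


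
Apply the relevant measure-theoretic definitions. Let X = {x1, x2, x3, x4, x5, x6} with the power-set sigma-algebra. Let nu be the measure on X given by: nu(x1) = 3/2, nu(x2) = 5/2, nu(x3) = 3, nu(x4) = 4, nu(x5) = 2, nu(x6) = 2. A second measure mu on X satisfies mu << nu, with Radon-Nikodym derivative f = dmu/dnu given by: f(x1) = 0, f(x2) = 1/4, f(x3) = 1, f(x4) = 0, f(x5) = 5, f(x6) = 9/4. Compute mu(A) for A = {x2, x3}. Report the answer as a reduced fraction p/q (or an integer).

By the defining property of the Radon-Nikodym derivative, for every measurable set A,
  mu(A) = integral_A f dnu.
Since nu is a discrete measure concentrated on the atoms of X, the integral over A reduces to the sum
  mu(A) = sum_{x in A} f(x) * nu({x}).
Computing each term:
  x2: f(x2) * nu(x2) = 1/4 * 5/2 = 5/8.
  x3: f(x3) * nu(x3) = 1 * 3 = 3.
Summing: mu(A) = 5/8 + 3 = 29/8.

29/8


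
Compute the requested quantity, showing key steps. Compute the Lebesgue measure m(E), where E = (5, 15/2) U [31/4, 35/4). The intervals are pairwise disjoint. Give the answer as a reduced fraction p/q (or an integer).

For pairwise disjoint intervals, m(union_i I_i) = sum_i m(I_i),
and m is invariant under swapping open/closed endpoints (single points have measure 0).
So m(E) = sum_i (b_i - a_i).
  I_1 has length 15/2 - 5 = 5/2.
  I_2 has length 35/4 - 31/4 = 1.
Summing:
  m(E) = 5/2 + 1 = 7/2.

7/2


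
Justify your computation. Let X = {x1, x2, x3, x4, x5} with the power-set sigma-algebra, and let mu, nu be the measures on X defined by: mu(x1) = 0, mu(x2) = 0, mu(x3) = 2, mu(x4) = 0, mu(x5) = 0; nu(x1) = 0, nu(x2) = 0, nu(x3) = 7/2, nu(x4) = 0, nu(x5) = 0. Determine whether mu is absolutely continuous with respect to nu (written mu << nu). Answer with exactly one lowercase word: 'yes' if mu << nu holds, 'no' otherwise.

mu << nu means: every nu-null measurable set is also mu-null; equivalently, for every atom x, if nu({x}) = 0 then mu({x}) = 0.
Checking each atom:
  x1: nu = 0, mu = 0 -> consistent with mu << nu.
  x2: nu = 0, mu = 0 -> consistent with mu << nu.
  x3: nu = 7/2 > 0 -> no constraint.
  x4: nu = 0, mu = 0 -> consistent with mu << nu.
  x5: nu = 0, mu = 0 -> consistent with mu << nu.
No atom violates the condition. Therefore mu << nu.

yes


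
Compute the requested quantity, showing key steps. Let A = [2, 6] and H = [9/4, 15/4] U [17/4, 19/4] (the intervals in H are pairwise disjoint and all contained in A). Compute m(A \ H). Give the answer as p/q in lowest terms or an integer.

The ambient interval has length m(A) = 6 - 2 = 4.
Since the holes are disjoint and sit inside A, by finite additivity
  m(H) = sum_i (b_i - a_i), and m(A \ H) = m(A) - m(H).
Computing the hole measures:
  m(H_1) = 15/4 - 9/4 = 3/2.
  m(H_2) = 19/4 - 17/4 = 1/2.
Summed: m(H) = 3/2 + 1/2 = 2.
So m(A \ H) = 4 - 2 = 2.

2


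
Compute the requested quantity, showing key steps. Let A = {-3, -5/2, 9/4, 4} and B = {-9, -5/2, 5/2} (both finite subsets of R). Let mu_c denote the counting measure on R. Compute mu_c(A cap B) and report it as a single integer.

Counting measure on a finite set equals cardinality. mu_c(A cap B) = |A cap B| (elements appearing in both).
Enumerating the elements of A that also lie in B gives 1 element(s).
So mu_c(A cap B) = 1.

1


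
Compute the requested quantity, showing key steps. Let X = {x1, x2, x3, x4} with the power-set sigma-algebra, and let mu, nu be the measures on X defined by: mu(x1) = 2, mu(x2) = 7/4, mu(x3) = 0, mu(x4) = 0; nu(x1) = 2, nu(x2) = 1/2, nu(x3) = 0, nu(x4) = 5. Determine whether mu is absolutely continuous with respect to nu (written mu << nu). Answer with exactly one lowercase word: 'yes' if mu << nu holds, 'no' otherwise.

mu << nu means: every nu-null measurable set is also mu-null; equivalently, for every atom x, if nu({x}) = 0 then mu({x}) = 0.
Checking each atom:
  x1: nu = 2 > 0 -> no constraint.
  x2: nu = 1/2 > 0 -> no constraint.
  x3: nu = 0, mu = 0 -> consistent with mu << nu.
  x4: nu = 5 > 0 -> no constraint.
No atom violates the condition. Therefore mu << nu.

yes


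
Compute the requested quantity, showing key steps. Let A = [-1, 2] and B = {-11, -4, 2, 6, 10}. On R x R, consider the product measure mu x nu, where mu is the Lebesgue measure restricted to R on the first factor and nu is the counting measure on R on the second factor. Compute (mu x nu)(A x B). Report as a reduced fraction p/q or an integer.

For a measurable rectangle A x B, the product measure satisfies
  (mu x nu)(A x B) = mu(A) * nu(B).
  mu(A) = 3.
  nu(B) = 5.
  (mu x nu)(A x B) = 3 * 5 = 15.

15


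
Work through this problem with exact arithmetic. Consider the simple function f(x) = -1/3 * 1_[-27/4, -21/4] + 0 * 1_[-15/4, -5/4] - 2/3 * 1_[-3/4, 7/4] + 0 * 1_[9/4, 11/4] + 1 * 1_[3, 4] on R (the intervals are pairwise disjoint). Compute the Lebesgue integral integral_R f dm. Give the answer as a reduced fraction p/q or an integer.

For a simple function f = sum_i c_i * 1_{A_i} with disjoint A_i,
  integral f dm = sum_i c_i * m(A_i).
Lengths of the A_i:
  m(A_1) = -21/4 - (-27/4) = 3/2.
  m(A_2) = -5/4 - (-15/4) = 5/2.
  m(A_3) = 7/4 - (-3/4) = 5/2.
  m(A_4) = 11/4 - 9/4 = 1/2.
  m(A_5) = 4 - 3 = 1.
Contributions c_i * m(A_i):
  (-1/3) * (3/2) = -1/2.
  (0) * (5/2) = 0.
  (-2/3) * (5/2) = -5/3.
  (0) * (1/2) = 0.
  (1) * (1) = 1.
Total: -1/2 + 0 - 5/3 + 0 + 1 = -7/6.

-7/6


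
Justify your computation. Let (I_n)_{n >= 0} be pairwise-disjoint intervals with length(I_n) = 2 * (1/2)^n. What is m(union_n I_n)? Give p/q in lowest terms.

By countable additivity of the Lebesgue measure on pairwise disjoint measurable sets,
  m(union_{n >= 0} I_n) = sum_{n >= 0} m(I_n) = sum_{n >= 0} a * r^n,
  with a = 2 and r = 1/2.
Since 0 < r = 1/2 < 1, the geometric series converges:
  sum_{n >= 0} a * r^n = a / (1 - r).
  = 2 / (1 - 1/2)
  = 2 / (1/2)
  = 4.

4


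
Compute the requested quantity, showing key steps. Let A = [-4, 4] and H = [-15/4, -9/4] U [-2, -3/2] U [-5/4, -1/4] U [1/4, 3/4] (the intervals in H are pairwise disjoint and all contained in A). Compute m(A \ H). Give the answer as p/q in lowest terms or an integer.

The ambient interval has length m(A) = 4 - (-4) = 8.
Since the holes are disjoint and sit inside A, by finite additivity
  m(H) = sum_i (b_i - a_i), and m(A \ H) = m(A) - m(H).
Computing the hole measures:
  m(H_1) = -9/4 - (-15/4) = 3/2.
  m(H_2) = -3/2 - (-2) = 1/2.
  m(H_3) = -1/4 - (-5/4) = 1.
  m(H_4) = 3/4 - 1/4 = 1/2.
Summed: m(H) = 3/2 + 1/2 + 1 + 1/2 = 7/2.
So m(A \ H) = 8 - 7/2 = 9/2.

9/2


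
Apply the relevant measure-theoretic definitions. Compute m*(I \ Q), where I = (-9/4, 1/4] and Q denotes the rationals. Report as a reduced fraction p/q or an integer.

The interval I = (-9/4, 1/4] has m(I) = 1/4 - (-9/4) = 5/2 (endpoints are measure-zero, so open/closed/half-open agree). Write I = (I cap Q) u (I \ Q). The rationals in I are countable, so m*(I cap Q) = 0 (cover each rational by intervals whose total length is arbitrarily small). By countable subadditivity m*(I) <= m*(I cap Q) + m*(I \ Q), hence m*(I \ Q) >= m(I) = 5/2. The reverse inequality m*(I \ Q) <= m*(I) = 5/2 is trivial since (I \ Q) is a subset of I. Therefore m*(I \ Q) = 5/2.

5/2


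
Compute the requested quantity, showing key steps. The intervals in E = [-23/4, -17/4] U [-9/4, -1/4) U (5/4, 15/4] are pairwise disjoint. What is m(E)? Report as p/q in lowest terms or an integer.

For pairwise disjoint intervals, m(union_i I_i) = sum_i m(I_i),
and m is invariant under swapping open/closed endpoints (single points have measure 0).
So m(E) = sum_i (b_i - a_i).
  I_1 has length -17/4 - (-23/4) = 3/2.
  I_2 has length -1/4 - (-9/4) = 2.
  I_3 has length 15/4 - 5/4 = 5/2.
Summing:
  m(E) = 3/2 + 2 + 5/2 = 6.

6


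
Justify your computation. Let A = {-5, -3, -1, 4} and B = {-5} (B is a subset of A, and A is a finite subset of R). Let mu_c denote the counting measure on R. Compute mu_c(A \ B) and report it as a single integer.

Counting measure assigns mu_c(E) = |E| (number of elements) when E is finite. For B subset A, A \ B is the set of elements of A not in B, so |A \ B| = |A| - |B|.
|A| = 4, |B| = 1, so mu_c(A \ B) = 4 - 1 = 3.

3


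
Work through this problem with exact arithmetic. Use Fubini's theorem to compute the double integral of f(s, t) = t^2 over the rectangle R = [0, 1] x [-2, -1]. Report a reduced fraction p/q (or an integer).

f(s, t) is a tensor product of a function of s and a function of t, and both factors are bounded continuous (hence Lebesgue integrable) on the rectangle, so Fubini's theorem applies:
  integral_R f d(m x m) = (integral_a1^b1 1 ds) * (integral_a2^b2 t^2 dt).
Inner integral in s: integral_{0}^{1} 1 ds = (1^1 - 0^1)/1
  = 1.
Inner integral in t: integral_{-2}^{-1} t^2 dt = ((-1)^3 - (-2)^3)/3
  = 7/3.
Product: (1) * (7/3) = 7/3.

7/3


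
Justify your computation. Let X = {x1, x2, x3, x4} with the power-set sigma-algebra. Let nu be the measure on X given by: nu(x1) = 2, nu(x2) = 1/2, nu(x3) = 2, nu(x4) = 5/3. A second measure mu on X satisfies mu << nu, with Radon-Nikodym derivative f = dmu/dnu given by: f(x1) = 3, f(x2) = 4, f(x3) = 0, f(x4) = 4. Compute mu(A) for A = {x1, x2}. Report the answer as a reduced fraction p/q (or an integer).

By the defining property of the Radon-Nikodym derivative, for every measurable set A,
  mu(A) = integral_A f dnu.
Since nu is a discrete measure concentrated on the atoms of X, the integral over A reduces to the sum
  mu(A) = sum_{x in A} f(x) * nu({x}).
Computing each term:
  x1: f(x1) * nu(x1) = 3 * 2 = 6.
  x2: f(x2) * nu(x2) = 4 * 1/2 = 2.
Summing: mu(A) = 6 + 2 = 8.

8


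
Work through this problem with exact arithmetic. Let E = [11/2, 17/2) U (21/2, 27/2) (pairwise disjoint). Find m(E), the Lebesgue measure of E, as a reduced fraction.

For pairwise disjoint intervals, m(union_i I_i) = sum_i m(I_i),
and m is invariant under swapping open/closed endpoints (single points have measure 0).
So m(E) = sum_i (b_i - a_i).
  I_1 has length 17/2 - 11/2 = 3.
  I_2 has length 27/2 - 21/2 = 3.
Summing:
  m(E) = 3 + 3 = 6.

6


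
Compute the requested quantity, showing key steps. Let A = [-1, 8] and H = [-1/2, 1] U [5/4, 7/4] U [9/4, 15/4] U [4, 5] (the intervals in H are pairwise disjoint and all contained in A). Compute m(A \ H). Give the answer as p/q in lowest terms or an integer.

The ambient interval has length m(A) = 8 - (-1) = 9.
Since the holes are disjoint and sit inside A, by finite additivity
  m(H) = sum_i (b_i - a_i), and m(A \ H) = m(A) - m(H).
Computing the hole measures:
  m(H_1) = 1 - (-1/2) = 3/2.
  m(H_2) = 7/4 - 5/4 = 1/2.
  m(H_3) = 15/4 - 9/4 = 3/2.
  m(H_4) = 5 - 4 = 1.
Summed: m(H) = 3/2 + 1/2 + 3/2 + 1 = 9/2.
So m(A \ H) = 9 - 9/2 = 9/2.

9/2


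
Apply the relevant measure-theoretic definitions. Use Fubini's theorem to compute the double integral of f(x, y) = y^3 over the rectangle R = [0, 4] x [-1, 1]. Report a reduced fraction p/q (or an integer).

f(x, y) is a tensor product of a function of x and a function of y, and both factors are bounded continuous (hence Lebesgue integrable) on the rectangle, so Fubini's theorem applies:
  integral_R f d(m x m) = (integral_a1^b1 1 dx) * (integral_a2^b2 y^3 dy).
Inner integral in x: integral_{0}^{4} 1 dx = (4^1 - 0^1)/1
  = 4.
Inner integral in y: integral_{-1}^{1} y^3 dy = (1^4 - (-1)^4)/4
  = 0.
Product: (4) * (0) = 0.

0


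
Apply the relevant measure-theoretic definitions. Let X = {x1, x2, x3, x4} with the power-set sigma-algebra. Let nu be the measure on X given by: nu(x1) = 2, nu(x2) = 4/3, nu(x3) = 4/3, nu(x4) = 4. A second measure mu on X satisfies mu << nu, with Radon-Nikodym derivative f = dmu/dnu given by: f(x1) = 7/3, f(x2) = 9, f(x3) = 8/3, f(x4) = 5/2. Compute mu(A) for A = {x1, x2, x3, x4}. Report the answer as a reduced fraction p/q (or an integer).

By the defining property of the Radon-Nikodym derivative, for every measurable set A,
  mu(A) = integral_A f dnu.
Since nu is a discrete measure concentrated on the atoms of X, the integral over A reduces to the sum
  mu(A) = sum_{x in A} f(x) * nu({x}).
Computing each term:
  x1: f(x1) * nu(x1) = 7/3 * 2 = 14/3.
  x2: f(x2) * nu(x2) = 9 * 4/3 = 12.
  x3: f(x3) * nu(x3) = 8/3 * 4/3 = 32/9.
  x4: f(x4) * nu(x4) = 5/2 * 4 = 10.
Summing: mu(A) = 14/3 + 12 + 32/9 + 10 = 272/9.

272/9


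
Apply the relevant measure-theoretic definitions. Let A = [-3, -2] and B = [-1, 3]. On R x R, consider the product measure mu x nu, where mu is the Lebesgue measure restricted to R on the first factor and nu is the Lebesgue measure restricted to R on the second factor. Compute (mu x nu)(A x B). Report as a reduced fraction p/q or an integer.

For a measurable rectangle A x B, the product measure satisfies
  (mu x nu)(A x B) = mu(A) * nu(B).
  mu(A) = 1.
  nu(B) = 4.
  (mu x nu)(A x B) = 1 * 4 = 4.

4


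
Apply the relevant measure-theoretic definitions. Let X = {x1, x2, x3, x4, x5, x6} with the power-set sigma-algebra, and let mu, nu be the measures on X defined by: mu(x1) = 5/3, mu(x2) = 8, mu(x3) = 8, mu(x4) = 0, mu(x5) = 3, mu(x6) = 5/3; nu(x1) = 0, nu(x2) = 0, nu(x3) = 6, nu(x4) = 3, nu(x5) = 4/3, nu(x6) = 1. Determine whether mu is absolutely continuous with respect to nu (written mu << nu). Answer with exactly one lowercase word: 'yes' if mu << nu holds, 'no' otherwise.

mu << nu means: every nu-null measurable set is also mu-null; equivalently, for every atom x, if nu({x}) = 0 then mu({x}) = 0.
Checking each atom:
  x1: nu = 0, mu = 5/3 > 0 -> violates mu << nu.
  x2: nu = 0, mu = 8 > 0 -> violates mu << nu.
  x3: nu = 6 > 0 -> no constraint.
  x4: nu = 3 > 0 -> no constraint.
  x5: nu = 4/3 > 0 -> no constraint.
  x6: nu = 1 > 0 -> no constraint.
The atom(s) x1, x2 violate the condition (nu = 0 but mu > 0). Therefore mu is NOT absolutely continuous w.r.t. nu.

no


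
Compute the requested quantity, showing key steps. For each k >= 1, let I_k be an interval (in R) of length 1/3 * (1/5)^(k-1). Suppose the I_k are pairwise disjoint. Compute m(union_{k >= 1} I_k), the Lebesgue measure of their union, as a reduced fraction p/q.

By countable additivity of the Lebesgue measure on pairwise disjoint measurable sets,
  m(union_{k >= 1} I_k) = sum_{k >= 1} m(I_k) = sum_{k >= 1} a * r^(k-1),
  with a = 1/3 and r = 1/5.
Since 0 < r = 1/5 < 1, the geometric series converges:
  sum_{k >= 1} a * r^(k-1) = a / (1 - r).
  = 1/3 / (1 - 1/5)
  = 1/3 / (4/5)
  = 5/12.

5/12


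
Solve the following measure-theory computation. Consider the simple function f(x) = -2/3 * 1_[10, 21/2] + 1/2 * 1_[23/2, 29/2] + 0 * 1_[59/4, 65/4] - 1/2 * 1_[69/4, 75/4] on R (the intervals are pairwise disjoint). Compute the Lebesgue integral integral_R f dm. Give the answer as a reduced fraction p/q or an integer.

For a simple function f = sum_i c_i * 1_{A_i} with disjoint A_i,
  integral f dm = sum_i c_i * m(A_i).
Lengths of the A_i:
  m(A_1) = 21/2 - 10 = 1/2.
  m(A_2) = 29/2 - 23/2 = 3.
  m(A_3) = 65/4 - 59/4 = 3/2.
  m(A_4) = 75/4 - 69/4 = 3/2.
Contributions c_i * m(A_i):
  (-2/3) * (1/2) = -1/3.
  (1/2) * (3) = 3/2.
  (0) * (3/2) = 0.
  (-1/2) * (3/2) = -3/4.
Total: -1/3 + 3/2 + 0 - 3/4 = 5/12.

5/12


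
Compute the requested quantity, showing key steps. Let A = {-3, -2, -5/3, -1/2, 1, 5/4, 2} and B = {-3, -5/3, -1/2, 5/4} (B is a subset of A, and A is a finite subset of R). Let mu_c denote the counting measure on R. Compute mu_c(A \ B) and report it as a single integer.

Counting measure assigns mu_c(E) = |E| (number of elements) when E is finite. For B subset A, A \ B is the set of elements of A not in B, so |A \ B| = |A| - |B|.
|A| = 7, |B| = 4, so mu_c(A \ B) = 7 - 4 = 3.

3


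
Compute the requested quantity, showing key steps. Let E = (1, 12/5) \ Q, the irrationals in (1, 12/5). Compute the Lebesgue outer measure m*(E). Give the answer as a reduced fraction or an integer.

The interval I = (1, 12/5) has m(I) = 12/5 - 1 = 7/5 (endpoints are measure-zero, so open/closed/half-open agree). Write I = (I cap Q) u (I \ Q). The rationals in I are countable, so m*(I cap Q) = 0 (cover each rational by intervals whose total length is arbitrarily small). By countable subadditivity m*(I) <= m*(I cap Q) + m*(I \ Q), hence m*(I \ Q) >= m(I) = 7/5. The reverse inequality m*(I \ Q) <= m*(I) = 7/5 is trivial since (I \ Q) is a subset of I. Therefore m*(I \ Q) = 7/5.

7/5


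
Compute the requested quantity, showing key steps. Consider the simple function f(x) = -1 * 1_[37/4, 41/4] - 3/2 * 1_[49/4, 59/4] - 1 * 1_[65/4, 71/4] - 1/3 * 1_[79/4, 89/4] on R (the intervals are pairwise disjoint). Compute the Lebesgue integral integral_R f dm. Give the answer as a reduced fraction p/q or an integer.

For a simple function f = sum_i c_i * 1_{A_i} with disjoint A_i,
  integral f dm = sum_i c_i * m(A_i).
Lengths of the A_i:
  m(A_1) = 41/4 - 37/4 = 1.
  m(A_2) = 59/4 - 49/4 = 5/2.
  m(A_3) = 71/4 - 65/4 = 3/2.
  m(A_4) = 89/4 - 79/4 = 5/2.
Contributions c_i * m(A_i):
  (-1) * (1) = -1.
  (-3/2) * (5/2) = -15/4.
  (-1) * (3/2) = -3/2.
  (-1/3) * (5/2) = -5/6.
Total: -1 - 15/4 - 3/2 - 5/6 = -85/12.

-85/12


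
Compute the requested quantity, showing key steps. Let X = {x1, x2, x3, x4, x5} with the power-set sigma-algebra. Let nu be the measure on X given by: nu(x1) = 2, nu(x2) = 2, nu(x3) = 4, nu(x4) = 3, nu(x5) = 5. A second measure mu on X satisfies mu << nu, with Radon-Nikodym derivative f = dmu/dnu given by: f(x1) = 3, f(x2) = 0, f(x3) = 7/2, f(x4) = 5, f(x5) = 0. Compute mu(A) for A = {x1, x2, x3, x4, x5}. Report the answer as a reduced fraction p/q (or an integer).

By the defining property of the Radon-Nikodym derivative, for every measurable set A,
  mu(A) = integral_A f dnu.
Since nu is a discrete measure concentrated on the atoms of X, the integral over A reduces to the sum
  mu(A) = sum_{x in A} f(x) * nu({x}).
Computing each term:
  x1: f(x1) * nu(x1) = 3 * 2 = 6.
  x2: f(x2) * nu(x2) = 0 * 2 = 0.
  x3: f(x3) * nu(x3) = 7/2 * 4 = 14.
  x4: f(x4) * nu(x4) = 5 * 3 = 15.
  x5: f(x5) * nu(x5) = 0 * 5 = 0.
Summing: mu(A) = 6 + 0 + 14 + 15 + 0 = 35.

35


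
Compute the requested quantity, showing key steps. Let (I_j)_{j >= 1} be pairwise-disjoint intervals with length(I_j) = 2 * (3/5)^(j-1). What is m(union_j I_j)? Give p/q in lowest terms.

By countable additivity of the Lebesgue measure on pairwise disjoint measurable sets,
  m(union_{j >= 1} I_j) = sum_{j >= 1} m(I_j) = sum_{j >= 1} a * r^(j-1),
  with a = 2 and r = 3/5.
Since 0 < r = 3/5 < 1, the geometric series converges:
  sum_{j >= 1} a * r^(j-1) = a / (1 - r).
  = 2 / (1 - 3/5)
  = 2 / (2/5)
  = 5.

5


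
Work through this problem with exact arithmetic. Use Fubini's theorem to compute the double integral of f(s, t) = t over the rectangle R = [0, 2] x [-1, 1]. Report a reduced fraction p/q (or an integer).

f(s, t) is a tensor product of a function of s and a function of t, and both factors are bounded continuous (hence Lebesgue integrable) on the rectangle, so Fubini's theorem applies:
  integral_R f d(m x m) = (integral_a1^b1 1 ds) * (integral_a2^b2 t dt).
Inner integral in s: integral_{0}^{2} 1 ds = (2^1 - 0^1)/1
  = 2.
Inner integral in t: integral_{-1}^{1} t dt = (1^2 - (-1)^2)/2
  = 0.
Product: (2) * (0) = 0.

0


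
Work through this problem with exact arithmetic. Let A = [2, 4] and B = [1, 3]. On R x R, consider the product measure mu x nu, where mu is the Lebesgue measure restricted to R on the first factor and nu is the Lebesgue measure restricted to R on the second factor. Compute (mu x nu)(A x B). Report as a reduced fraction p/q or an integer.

For a measurable rectangle A x B, the product measure satisfies
  (mu x nu)(A x B) = mu(A) * nu(B).
  mu(A) = 2.
  nu(B) = 2.
  (mu x nu)(A x B) = 2 * 2 = 4.

4


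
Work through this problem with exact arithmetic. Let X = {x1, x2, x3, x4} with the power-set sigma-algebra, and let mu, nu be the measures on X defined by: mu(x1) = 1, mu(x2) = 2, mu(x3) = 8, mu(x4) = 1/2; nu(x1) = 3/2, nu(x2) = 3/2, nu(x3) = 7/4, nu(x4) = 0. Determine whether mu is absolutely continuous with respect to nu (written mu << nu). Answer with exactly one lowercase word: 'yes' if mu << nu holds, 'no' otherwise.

mu << nu means: every nu-null measurable set is also mu-null; equivalently, for every atom x, if nu({x}) = 0 then mu({x}) = 0.
Checking each atom:
  x1: nu = 3/2 > 0 -> no constraint.
  x2: nu = 3/2 > 0 -> no constraint.
  x3: nu = 7/4 > 0 -> no constraint.
  x4: nu = 0, mu = 1/2 > 0 -> violates mu << nu.
The atom(s) x4 violate the condition (nu = 0 but mu > 0). Therefore mu is NOT absolutely continuous w.r.t. nu.

no


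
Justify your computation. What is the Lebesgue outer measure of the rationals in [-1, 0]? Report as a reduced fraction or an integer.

Q cap [-1, 0] is countable; list its elements as q_1, q_2, ... . Fix eps > 0 and cover the k-th point by an interval of length eps * 2^(-k). The cover has total length eps * sum_{k>=1} 2^(-k) = eps, so by definition of outer measure m*(Q cap [-1, 0]) <= eps. Since eps was arbitrary and m* >= 0, the outer measure is 0.

0


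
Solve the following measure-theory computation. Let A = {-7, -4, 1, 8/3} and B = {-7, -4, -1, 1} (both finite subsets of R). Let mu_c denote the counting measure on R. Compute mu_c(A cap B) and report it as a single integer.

Counting measure on a finite set equals cardinality. mu_c(A cap B) = |A cap B| (elements appearing in both).
Enumerating the elements of A that also lie in B gives 3 element(s).
So mu_c(A cap B) = 3.

3


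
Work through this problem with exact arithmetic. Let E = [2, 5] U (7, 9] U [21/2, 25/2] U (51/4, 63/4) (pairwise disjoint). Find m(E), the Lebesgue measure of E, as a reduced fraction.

For pairwise disjoint intervals, m(union_i I_i) = sum_i m(I_i),
and m is invariant under swapping open/closed endpoints (single points have measure 0).
So m(E) = sum_i (b_i - a_i).
  I_1 has length 5 - 2 = 3.
  I_2 has length 9 - 7 = 2.
  I_3 has length 25/2 - 21/2 = 2.
  I_4 has length 63/4 - 51/4 = 3.
Summing:
  m(E) = 3 + 2 + 2 + 3 = 10.

10


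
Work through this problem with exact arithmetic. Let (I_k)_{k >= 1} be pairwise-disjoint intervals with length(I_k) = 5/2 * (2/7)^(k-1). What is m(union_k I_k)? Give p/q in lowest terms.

By countable additivity of the Lebesgue measure on pairwise disjoint measurable sets,
  m(union_{k >= 1} I_k) = sum_{k >= 1} m(I_k) = sum_{k >= 1} a * r^(k-1),
  with a = 5/2 and r = 2/7.
Since 0 < r = 2/7 < 1, the geometric series converges:
  sum_{k >= 1} a * r^(k-1) = a / (1 - r).
  = 5/2 / (1 - 2/7)
  = 5/2 / (5/7)
  = 7/2.

7/2


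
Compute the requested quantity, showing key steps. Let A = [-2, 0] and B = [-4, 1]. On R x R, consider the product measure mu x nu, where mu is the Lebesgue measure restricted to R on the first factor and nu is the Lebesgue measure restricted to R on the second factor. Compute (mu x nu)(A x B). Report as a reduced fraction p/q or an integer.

For a measurable rectangle A x B, the product measure satisfies
  (mu x nu)(A x B) = mu(A) * nu(B).
  mu(A) = 2.
  nu(B) = 5.
  (mu x nu)(A x B) = 2 * 5 = 10.

10


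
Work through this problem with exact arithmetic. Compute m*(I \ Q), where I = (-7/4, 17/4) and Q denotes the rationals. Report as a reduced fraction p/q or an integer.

The interval I = (-7/4, 17/4) has m(I) = 17/4 - (-7/4) = 6 (endpoints are measure-zero, so open/closed/half-open agree). Write I = (I cap Q) u (I \ Q). The rationals in I are countable, so m*(I cap Q) = 0 (cover each rational by intervals whose total length is arbitrarily small). By countable subadditivity m*(I) <= m*(I cap Q) + m*(I \ Q), hence m*(I \ Q) >= m(I) = 6. The reverse inequality m*(I \ Q) <= m*(I) = 6 is trivial since (I \ Q) is a subset of I. Therefore m*(I \ Q) = 6.

6


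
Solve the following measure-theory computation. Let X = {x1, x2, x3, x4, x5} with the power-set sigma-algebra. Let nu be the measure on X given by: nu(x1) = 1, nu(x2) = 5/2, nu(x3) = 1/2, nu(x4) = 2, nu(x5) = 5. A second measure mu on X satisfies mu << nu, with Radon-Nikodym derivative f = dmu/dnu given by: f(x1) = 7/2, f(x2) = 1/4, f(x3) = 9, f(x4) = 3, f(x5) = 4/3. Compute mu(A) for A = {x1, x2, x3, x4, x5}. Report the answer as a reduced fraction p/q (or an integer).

By the defining property of the Radon-Nikodym derivative, for every measurable set A,
  mu(A) = integral_A f dnu.
Since nu is a discrete measure concentrated on the atoms of X, the integral over A reduces to the sum
  mu(A) = sum_{x in A} f(x) * nu({x}).
Computing each term:
  x1: f(x1) * nu(x1) = 7/2 * 1 = 7/2.
  x2: f(x2) * nu(x2) = 1/4 * 5/2 = 5/8.
  x3: f(x3) * nu(x3) = 9 * 1/2 = 9/2.
  x4: f(x4) * nu(x4) = 3 * 2 = 6.
  x5: f(x5) * nu(x5) = 4/3 * 5 = 20/3.
Summing: mu(A) = 7/2 + 5/8 + 9/2 + 6 + 20/3 = 511/24.

511/24


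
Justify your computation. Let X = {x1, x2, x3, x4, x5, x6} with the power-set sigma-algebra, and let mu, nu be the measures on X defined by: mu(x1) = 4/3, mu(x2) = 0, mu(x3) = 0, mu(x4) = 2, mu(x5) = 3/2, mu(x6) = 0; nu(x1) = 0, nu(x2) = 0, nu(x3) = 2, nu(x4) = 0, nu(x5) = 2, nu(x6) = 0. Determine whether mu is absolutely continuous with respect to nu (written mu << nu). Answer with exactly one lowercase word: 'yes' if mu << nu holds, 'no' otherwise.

mu << nu means: every nu-null measurable set is also mu-null; equivalently, for every atom x, if nu({x}) = 0 then mu({x}) = 0.
Checking each atom:
  x1: nu = 0, mu = 4/3 > 0 -> violates mu << nu.
  x2: nu = 0, mu = 0 -> consistent with mu << nu.
  x3: nu = 2 > 0 -> no constraint.
  x4: nu = 0, mu = 2 > 0 -> violates mu << nu.
  x5: nu = 2 > 0 -> no constraint.
  x6: nu = 0, mu = 0 -> consistent with mu << nu.
The atom(s) x1, x4 violate the condition (nu = 0 but mu > 0). Therefore mu is NOT absolutely continuous w.r.t. nu.

no


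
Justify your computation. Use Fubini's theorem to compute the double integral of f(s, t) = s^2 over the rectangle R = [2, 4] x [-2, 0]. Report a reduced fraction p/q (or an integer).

f(s, t) is a tensor product of a function of s and a function of t, and both factors are bounded continuous (hence Lebesgue integrable) on the rectangle, so Fubini's theorem applies:
  integral_R f d(m x m) = (integral_a1^b1 s^2 ds) * (integral_a2^b2 1 dt).
Inner integral in s: integral_{2}^{4} s^2 ds = (4^3 - 2^3)/3
  = 56/3.
Inner integral in t: integral_{-2}^{0} 1 dt = (0^1 - (-2)^1)/1
  = 2.
Product: (56/3) * (2) = 112/3.

112/3


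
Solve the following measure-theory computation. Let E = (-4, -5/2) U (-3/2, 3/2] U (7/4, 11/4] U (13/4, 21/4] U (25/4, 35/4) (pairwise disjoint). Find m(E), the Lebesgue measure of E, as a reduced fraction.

For pairwise disjoint intervals, m(union_i I_i) = sum_i m(I_i),
and m is invariant under swapping open/closed endpoints (single points have measure 0).
So m(E) = sum_i (b_i - a_i).
  I_1 has length -5/2 - (-4) = 3/2.
  I_2 has length 3/2 - (-3/2) = 3.
  I_3 has length 11/4 - 7/4 = 1.
  I_4 has length 21/4 - 13/4 = 2.
  I_5 has length 35/4 - 25/4 = 5/2.
Summing:
  m(E) = 3/2 + 3 + 1 + 2 + 5/2 = 10.

10


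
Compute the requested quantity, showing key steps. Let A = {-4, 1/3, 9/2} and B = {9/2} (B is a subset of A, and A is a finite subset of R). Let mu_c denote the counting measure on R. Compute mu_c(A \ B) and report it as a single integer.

Counting measure assigns mu_c(E) = |E| (number of elements) when E is finite. For B subset A, A \ B is the set of elements of A not in B, so |A \ B| = |A| - |B|.
|A| = 3, |B| = 1, so mu_c(A \ B) = 3 - 1 = 2.

2


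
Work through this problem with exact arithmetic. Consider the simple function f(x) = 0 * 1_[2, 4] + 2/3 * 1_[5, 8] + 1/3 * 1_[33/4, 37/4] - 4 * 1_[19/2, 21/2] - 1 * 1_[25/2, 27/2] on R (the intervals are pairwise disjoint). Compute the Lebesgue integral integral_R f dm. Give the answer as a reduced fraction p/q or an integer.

For a simple function f = sum_i c_i * 1_{A_i} with disjoint A_i,
  integral f dm = sum_i c_i * m(A_i).
Lengths of the A_i:
  m(A_1) = 4 - 2 = 2.
  m(A_2) = 8 - 5 = 3.
  m(A_3) = 37/4 - 33/4 = 1.
  m(A_4) = 21/2 - 19/2 = 1.
  m(A_5) = 27/2 - 25/2 = 1.
Contributions c_i * m(A_i):
  (0) * (2) = 0.
  (2/3) * (3) = 2.
  (1/3) * (1) = 1/3.
  (-4) * (1) = -4.
  (-1) * (1) = -1.
Total: 0 + 2 + 1/3 - 4 - 1 = -8/3.

-8/3


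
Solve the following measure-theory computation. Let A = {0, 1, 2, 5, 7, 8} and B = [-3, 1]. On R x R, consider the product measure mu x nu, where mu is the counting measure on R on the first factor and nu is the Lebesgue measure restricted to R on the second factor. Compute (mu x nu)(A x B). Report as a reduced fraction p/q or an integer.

For a measurable rectangle A x B, the product measure satisfies
  (mu x nu)(A x B) = mu(A) * nu(B).
  mu(A) = 6.
  nu(B) = 4.
  (mu x nu)(A x B) = 6 * 4 = 24.

24


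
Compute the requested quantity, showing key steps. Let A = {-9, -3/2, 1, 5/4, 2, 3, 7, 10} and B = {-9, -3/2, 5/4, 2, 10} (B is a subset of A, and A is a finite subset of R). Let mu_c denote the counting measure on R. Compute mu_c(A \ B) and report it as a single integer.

Counting measure assigns mu_c(E) = |E| (number of elements) when E is finite. For B subset A, A \ B is the set of elements of A not in B, so |A \ B| = |A| - |B|.
|A| = 8, |B| = 5, so mu_c(A \ B) = 8 - 5 = 3.

3


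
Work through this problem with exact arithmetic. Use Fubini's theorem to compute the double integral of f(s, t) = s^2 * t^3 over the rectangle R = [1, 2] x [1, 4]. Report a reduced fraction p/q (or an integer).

f(s, t) is a tensor product of a function of s and a function of t, and both factors are bounded continuous (hence Lebesgue integrable) on the rectangle, so Fubini's theorem applies:
  integral_R f d(m x m) = (integral_a1^b1 s^2 ds) * (integral_a2^b2 t^3 dt).
Inner integral in s: integral_{1}^{2} s^2 ds = (2^3 - 1^3)/3
  = 7/3.
Inner integral in t: integral_{1}^{4} t^3 dt = (4^4 - 1^4)/4
  = 255/4.
Product: (7/3) * (255/4) = 595/4.

595/4


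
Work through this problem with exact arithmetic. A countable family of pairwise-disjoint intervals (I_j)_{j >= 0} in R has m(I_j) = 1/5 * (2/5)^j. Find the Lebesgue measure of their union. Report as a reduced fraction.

By countable additivity of the Lebesgue measure on pairwise disjoint measurable sets,
  m(union_{j >= 0} I_j) = sum_{j >= 0} m(I_j) = sum_{j >= 0} a * r^j,
  with a = 1/5 and r = 2/5.
Since 0 < r = 2/5 < 1, the geometric series converges:
  sum_{j >= 0} a * r^j = a / (1 - r).
  = 1/5 / (1 - 2/5)
  = 1/5 / (3/5)
  = 1/3.

1/3
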